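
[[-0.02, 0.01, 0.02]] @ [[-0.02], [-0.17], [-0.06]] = [[-0.0]]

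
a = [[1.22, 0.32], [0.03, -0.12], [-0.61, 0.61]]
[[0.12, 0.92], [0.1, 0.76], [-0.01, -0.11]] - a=[[-1.1, 0.6], [0.07, 0.88], [0.60, -0.72]]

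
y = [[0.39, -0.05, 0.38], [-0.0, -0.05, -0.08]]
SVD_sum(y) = [[0.39, -0.04, 0.38], [-0.04, 0.00, -0.04]] + [[0.00, -0.01, -0.0], [0.04, -0.05, -0.04]]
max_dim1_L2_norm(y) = 0.55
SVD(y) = [[-1.00, 0.09], [0.09, 1.0]] @ diag([0.5492348109197294, 0.0790007751479002]) @ [[-0.71, 0.08, -0.70], [0.47, -0.69, -0.55]]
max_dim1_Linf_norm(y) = 0.39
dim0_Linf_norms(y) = [0.39, 0.05, 0.38]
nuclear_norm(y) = 0.63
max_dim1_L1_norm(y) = 0.82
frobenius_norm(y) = 0.55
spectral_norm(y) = 0.55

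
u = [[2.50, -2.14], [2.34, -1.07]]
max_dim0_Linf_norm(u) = 2.5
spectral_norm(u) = 4.14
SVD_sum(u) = [[2.7, -1.86], [2.09, -1.44]] + [[-0.20, -0.28], [0.25, 0.37]]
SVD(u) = [[-0.79, -0.61], [-0.61, 0.79]] @ diag([4.139144285630134, 0.5635464335220417]) @ [[-0.82, 0.57],[0.57, 0.82]]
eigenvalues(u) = [(0.72+1.35j), (0.72-1.35j)]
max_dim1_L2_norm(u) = 3.29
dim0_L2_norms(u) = [3.42, 2.39]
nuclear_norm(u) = 4.70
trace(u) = 1.43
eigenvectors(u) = [[(0.55+0.42j), 0.55-0.42j], [(0.72+0j), (0.72-0j)]]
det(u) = 2.33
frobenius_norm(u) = 4.18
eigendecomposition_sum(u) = [[1.25+0.20j, -1.07+0.57j], [1.17-0.62j, (-0.54+1.15j)]] + [[1.25-0.20j, -1.07-0.57j], [1.17+0.62j, -0.54-1.15j]]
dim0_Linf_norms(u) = [2.5, 2.14]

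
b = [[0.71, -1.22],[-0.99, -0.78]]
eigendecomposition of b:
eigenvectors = [[0.9, 0.51], [-0.43, 0.86]]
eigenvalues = [1.29, -1.36]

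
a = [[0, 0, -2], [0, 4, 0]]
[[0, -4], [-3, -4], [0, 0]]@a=[[0, -16, 0], [0, -16, 6], [0, 0, 0]]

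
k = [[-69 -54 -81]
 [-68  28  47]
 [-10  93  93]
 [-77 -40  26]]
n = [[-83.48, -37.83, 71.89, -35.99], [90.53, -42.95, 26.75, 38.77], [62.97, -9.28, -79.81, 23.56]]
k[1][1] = 28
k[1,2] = 47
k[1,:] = [-68, 28, 47]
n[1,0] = 90.53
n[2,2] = -79.81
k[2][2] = 93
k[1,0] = -68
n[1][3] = 38.77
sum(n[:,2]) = 18.83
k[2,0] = -10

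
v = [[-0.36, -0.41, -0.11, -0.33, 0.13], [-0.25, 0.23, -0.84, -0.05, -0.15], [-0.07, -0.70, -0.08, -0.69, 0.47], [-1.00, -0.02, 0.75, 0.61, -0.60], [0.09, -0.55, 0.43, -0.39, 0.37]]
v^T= [[-0.36, -0.25, -0.07, -1.00, 0.09], [-0.41, 0.23, -0.7, -0.02, -0.55], [-0.11, -0.84, -0.08, 0.75, 0.43], [-0.33, -0.05, -0.69, 0.61, -0.39], [0.13, -0.15, 0.47, -0.60, 0.37]]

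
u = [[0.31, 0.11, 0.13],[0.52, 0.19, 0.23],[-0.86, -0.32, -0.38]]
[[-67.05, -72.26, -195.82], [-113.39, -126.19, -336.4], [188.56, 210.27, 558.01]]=u @ [[-154.89, -11.21, -301.03], [-177.79, -291.23, -320.48], [4.04, -282.72, -517.28]]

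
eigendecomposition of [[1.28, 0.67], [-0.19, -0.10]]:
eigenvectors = [[0.99, -0.46], [-0.15, 0.89]]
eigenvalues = [1.18, -0.0]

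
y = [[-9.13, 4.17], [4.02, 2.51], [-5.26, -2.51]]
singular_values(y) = [11.37, 5.27]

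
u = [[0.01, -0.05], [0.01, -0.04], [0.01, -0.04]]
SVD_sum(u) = [[0.01, -0.05],[0.01, -0.04],[0.01, -0.04]] + [[-0.0, -0.0],[0.0, 0.00],[0.00, 0.0]]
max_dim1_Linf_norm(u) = 0.05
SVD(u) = [[-0.66, 0.75], [-0.53, -0.47], [-0.53, -0.47]] @ diag([0.07743813539048018, 0.0018262495025764159]) @ [[-0.22, 0.97],[-0.97, -0.22]]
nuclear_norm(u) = 0.08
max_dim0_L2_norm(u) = 0.08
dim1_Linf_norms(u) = [0.05, 0.04, 0.04]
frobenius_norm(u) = 0.08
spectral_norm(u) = 0.08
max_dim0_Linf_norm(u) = 0.05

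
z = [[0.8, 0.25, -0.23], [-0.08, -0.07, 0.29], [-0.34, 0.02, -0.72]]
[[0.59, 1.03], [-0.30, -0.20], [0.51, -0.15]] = z @ [[0.8,0.83], [-1.22,1.31], [-1.12,-0.15]]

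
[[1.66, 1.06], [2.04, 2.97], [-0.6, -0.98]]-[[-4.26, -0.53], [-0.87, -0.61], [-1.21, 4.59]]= [[5.92,1.59],[2.91,3.58],[0.61,-5.57]]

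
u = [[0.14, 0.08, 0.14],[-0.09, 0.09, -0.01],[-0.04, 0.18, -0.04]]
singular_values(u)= [0.22, 0.22, 0.05]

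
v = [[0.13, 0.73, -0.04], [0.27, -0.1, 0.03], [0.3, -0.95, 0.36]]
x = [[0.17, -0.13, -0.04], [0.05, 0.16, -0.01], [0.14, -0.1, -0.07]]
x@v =[[-0.02, 0.18, -0.03], [0.05, 0.03, -0.0], [-0.03, 0.18, -0.03]]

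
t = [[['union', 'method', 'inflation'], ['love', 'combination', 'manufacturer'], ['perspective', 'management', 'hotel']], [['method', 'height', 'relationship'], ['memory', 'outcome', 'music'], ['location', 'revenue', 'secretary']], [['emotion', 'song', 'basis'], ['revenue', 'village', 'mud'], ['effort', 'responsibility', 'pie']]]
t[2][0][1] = 'song'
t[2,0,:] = ['emotion', 'song', 'basis']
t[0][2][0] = 'perspective'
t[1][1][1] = 'outcome'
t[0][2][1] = 'management'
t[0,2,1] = 'management'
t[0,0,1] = 'method'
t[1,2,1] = 'revenue'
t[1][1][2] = 'music'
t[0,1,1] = 'combination'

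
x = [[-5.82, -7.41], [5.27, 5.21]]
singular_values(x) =[11.97, 0.73]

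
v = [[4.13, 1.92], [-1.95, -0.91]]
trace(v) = 3.22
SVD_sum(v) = [[4.13, 1.92],[-1.95, -0.91]] + [[0.00, -0.00], [0.00, -0.0]]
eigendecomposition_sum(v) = [[4.13, 1.92], [-1.95, -0.9]] + [[0.00, 0.0], [-0.0, -0.01]]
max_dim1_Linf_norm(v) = 4.13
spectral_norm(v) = 5.04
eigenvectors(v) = [[0.90, -0.42],[-0.43, 0.91]]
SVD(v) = [[-0.9, 0.43], [0.43, 0.9]] @ diag([5.03725043460506, 0.0028388503183722964]) @ [[-0.91, -0.42], [0.42, -0.91]]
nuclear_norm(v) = 5.04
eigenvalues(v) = [3.22, -0.0]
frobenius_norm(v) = 5.04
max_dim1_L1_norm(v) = 6.05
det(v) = -0.01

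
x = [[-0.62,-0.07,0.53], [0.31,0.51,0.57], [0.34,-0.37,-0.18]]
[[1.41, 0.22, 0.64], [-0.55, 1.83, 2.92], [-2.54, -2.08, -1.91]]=x @ [[-4.39, -1.18, -0.25], [3.80, 4.69, 4.23], [-1.97, -0.34, 1.47]]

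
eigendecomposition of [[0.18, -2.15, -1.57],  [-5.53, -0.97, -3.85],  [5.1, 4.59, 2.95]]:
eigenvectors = [[0.66+0.00j, -0.22+0.18j, (-0.22-0.18j)],  [(-0.73+0j), (-0.33+0.44j), -0.33-0.44j],  [-0.18+0.00j, (0.79+0j), 0.79-0.00j]]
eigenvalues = [(3.02+0j), (-0.43+3.7j), (-0.43-3.7j)]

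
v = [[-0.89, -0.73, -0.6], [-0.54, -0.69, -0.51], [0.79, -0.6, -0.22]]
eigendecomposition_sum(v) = [[0.0, -0.0, 0.00], [0.00, -0.00, 0.0], [-0.01, 0.01, -0.0]] + [[-0.60, 1.17, 0.59], [-0.34, 0.66, 0.33], [0.69, -1.33, -0.67]] + [[-0.29, -1.9, -1.19], [-0.2, -1.34, -0.84], [0.11, 0.72, 0.45]]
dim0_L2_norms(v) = [1.31, 1.17, 0.82]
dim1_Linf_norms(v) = [0.89, 0.69, 0.79]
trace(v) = -1.80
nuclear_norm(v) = 2.67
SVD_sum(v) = [[-0.83, -0.78, -0.62], [-0.65, -0.60, -0.48], [0.03, 0.03, 0.02]] + [[-0.06, 0.05, 0.02],[0.11, -0.09, -0.03],[0.76, -0.63, -0.24]] + [[0.0, 0.00, -0.0], [-0.0, -0.0, 0.0], [0.0, 0.00, -0.00]]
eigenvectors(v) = [[-0.16, -0.62, 0.78], [-0.51, -0.35, 0.55], [0.85, 0.7, -0.3]]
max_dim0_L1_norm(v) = 2.22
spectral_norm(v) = 1.64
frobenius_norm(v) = 1.94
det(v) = -0.00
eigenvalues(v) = [-0.0, -0.62, -1.18]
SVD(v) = [[-0.79, 0.07, 0.61],  [-0.61, -0.14, -0.78],  [0.03, -0.99, 0.15]] @ diag([1.6398349552424802, 1.0277340584561563, 0.002006154064501932]) @ [[0.64, 0.6, 0.48], [-0.75, 0.62, 0.24], [0.15, 0.51, -0.85]]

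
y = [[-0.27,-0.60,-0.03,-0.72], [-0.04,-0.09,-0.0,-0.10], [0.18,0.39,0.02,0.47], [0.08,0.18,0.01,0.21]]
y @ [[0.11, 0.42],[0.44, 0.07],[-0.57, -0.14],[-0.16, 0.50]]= [[-0.16, -0.51], [-0.03, -0.07], [0.1, 0.34], [0.05, 0.15]]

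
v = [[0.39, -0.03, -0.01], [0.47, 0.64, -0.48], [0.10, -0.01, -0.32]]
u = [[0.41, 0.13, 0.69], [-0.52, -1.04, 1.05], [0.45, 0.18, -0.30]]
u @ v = [[0.29, 0.06, -0.29], [-0.59, -0.66, 0.17], [0.23, 0.1, 0.01]]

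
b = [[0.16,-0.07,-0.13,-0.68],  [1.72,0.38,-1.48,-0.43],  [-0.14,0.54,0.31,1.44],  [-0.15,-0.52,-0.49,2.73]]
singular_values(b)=[3.25, 2.28, 0.84, 0.0]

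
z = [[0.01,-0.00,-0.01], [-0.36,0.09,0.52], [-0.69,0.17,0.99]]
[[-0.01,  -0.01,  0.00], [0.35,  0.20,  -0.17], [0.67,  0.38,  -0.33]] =z@[[-0.48,-0.45,0.34], [-0.31,0.10,-0.5], [0.40,0.05,-0.01]]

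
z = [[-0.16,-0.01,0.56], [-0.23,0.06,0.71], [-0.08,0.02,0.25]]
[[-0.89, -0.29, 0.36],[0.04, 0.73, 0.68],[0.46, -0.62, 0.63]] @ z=[[0.18,-0.00,-0.61], [-0.23,0.06,0.71], [0.02,-0.03,-0.03]]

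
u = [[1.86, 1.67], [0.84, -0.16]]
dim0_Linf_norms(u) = [1.86, 1.67]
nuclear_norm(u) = 3.22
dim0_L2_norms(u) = [2.04, 1.68]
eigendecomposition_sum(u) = [[1.98, 1.29], [0.65, 0.42]] + [[-0.12,0.38],[0.19,-0.58]]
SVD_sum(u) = [[1.95, 1.56], [0.44, 0.35]] + [[-0.09, 0.11], [0.4, -0.51]]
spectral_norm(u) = 2.56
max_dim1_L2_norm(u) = 2.5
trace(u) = 1.70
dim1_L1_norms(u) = [3.53, 1.0]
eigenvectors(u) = [[0.95, -0.55],[0.31, 0.84]]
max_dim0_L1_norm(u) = 2.7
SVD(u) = [[-0.98, -0.22], [-0.22, 0.98]] @ diag([2.5568382103087024, 0.6650401238311832]) @ [[-0.78, -0.62],[0.62, -0.78]]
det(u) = -1.70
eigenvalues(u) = [2.41, -0.71]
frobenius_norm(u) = 2.64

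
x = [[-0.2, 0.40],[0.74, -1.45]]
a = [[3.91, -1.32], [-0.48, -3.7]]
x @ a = [[-0.97, -1.22], [3.59, 4.39]]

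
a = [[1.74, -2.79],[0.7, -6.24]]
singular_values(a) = [6.97, 1.28]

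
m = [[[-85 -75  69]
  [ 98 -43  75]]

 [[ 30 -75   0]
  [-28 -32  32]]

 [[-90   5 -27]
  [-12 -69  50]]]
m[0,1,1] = -43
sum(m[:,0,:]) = -248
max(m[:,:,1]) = 5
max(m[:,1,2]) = 75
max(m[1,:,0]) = 30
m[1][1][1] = -32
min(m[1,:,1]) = -75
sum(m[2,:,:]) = -143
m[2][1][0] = -12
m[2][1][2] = 50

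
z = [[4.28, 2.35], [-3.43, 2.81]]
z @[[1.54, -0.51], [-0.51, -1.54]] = [[5.39, -5.80], [-6.72, -2.58]]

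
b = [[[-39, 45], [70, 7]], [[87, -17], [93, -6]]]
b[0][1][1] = 7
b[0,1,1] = 7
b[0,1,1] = 7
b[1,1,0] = 93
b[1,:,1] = [-17, -6]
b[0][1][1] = 7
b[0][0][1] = 45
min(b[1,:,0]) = 87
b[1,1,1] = -6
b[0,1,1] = 7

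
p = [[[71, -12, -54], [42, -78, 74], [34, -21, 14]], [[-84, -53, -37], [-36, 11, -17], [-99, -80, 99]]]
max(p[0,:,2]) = 74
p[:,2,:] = [[34, -21, 14], [-99, -80, 99]]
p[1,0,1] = -53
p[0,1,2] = 74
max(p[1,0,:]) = -37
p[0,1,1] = -78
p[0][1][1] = -78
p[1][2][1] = -80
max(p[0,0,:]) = 71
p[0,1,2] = 74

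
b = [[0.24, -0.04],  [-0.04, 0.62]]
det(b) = 0.15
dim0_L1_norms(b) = [0.28, 0.66]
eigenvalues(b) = [0.24, 0.62]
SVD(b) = [[-0.10, 0.99], [0.99, 0.10]] @ diag([0.624164878389476, 0.23583512161052397]) @ [[-0.10, 0.99], [0.99, 0.1]]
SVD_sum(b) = [[0.01, -0.06], [-0.06, 0.62]] + [[0.23,  0.02], [0.02,  0.0]]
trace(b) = 0.86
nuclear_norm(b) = 0.86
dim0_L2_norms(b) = [0.24, 0.62]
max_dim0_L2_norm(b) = 0.62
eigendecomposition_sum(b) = [[0.23,  0.02], [0.02,  0.0]] + [[0.01, -0.06], [-0.06, 0.62]]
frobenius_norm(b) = 0.67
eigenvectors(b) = [[-0.99, 0.1], [-0.1, -0.99]]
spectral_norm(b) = 0.62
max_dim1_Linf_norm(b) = 0.62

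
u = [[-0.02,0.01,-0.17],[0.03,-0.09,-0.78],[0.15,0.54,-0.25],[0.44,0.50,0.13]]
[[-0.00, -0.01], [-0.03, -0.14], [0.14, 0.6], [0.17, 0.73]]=u @ [[0.12,0.51], [0.23,1.0], [0.02,0.08]]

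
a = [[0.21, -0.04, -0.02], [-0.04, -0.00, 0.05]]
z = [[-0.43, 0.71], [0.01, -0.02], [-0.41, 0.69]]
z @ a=[[-0.12,0.02,0.04], [0.00,-0.0,-0.0], [-0.11,0.02,0.04]]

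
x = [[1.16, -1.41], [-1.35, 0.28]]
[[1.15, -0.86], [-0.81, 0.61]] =x @[[0.52, -0.39], [-0.39, 0.29]]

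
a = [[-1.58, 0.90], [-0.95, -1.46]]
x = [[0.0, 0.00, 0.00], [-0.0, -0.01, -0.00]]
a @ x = [[0.00,-0.01,0.0], [0.00,0.01,0.0]]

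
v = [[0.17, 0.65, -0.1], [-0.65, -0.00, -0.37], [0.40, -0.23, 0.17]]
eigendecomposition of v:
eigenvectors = [[(-0.67+0j), -0.67-0.00j, -0.43+0.00j],[(-0.03-0.59j), -0.03+0.59j, (0.32+0j)],[(0.17+0.42j), (0.17-0.42j), (0.85+0j)]]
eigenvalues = [(0.23+0.64j), (0.23-0.64j), (-0.12+0j)]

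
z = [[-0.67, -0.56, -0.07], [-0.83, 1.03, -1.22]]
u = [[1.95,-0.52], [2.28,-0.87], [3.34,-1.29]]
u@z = [[-0.87, -1.63, 0.5], [-0.81, -2.17, 0.9], [-1.17, -3.20, 1.34]]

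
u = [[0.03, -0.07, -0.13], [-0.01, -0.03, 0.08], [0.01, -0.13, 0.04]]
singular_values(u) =[0.16, 0.15, 0.0]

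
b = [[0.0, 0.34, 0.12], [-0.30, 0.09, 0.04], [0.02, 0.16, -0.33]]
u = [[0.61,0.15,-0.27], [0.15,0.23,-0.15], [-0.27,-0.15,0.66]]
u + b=[[0.61, 0.49, -0.15], [-0.15, 0.32, -0.11], [-0.25, 0.01, 0.33]]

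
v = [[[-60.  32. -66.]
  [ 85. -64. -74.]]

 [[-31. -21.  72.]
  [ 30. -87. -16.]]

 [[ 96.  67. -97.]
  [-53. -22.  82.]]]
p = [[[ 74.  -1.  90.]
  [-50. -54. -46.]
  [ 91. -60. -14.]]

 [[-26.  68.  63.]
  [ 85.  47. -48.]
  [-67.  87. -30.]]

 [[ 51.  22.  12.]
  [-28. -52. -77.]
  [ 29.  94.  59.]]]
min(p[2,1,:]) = -77.0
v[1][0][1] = -21.0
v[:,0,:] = [[-60.0, 32.0, -66.0], [-31.0, -21.0, 72.0], [96.0, 67.0, -97.0]]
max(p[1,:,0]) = 85.0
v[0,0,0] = -60.0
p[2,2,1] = 94.0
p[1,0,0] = -26.0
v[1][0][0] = -31.0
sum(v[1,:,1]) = -108.0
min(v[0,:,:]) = -74.0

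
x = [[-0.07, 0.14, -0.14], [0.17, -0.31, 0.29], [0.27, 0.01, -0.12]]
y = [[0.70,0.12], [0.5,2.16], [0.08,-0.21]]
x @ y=[[0.01, 0.32], [-0.01, -0.71], [0.18, 0.08]]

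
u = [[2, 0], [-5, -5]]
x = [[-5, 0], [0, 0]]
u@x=[[-10, 0], [25, 0]]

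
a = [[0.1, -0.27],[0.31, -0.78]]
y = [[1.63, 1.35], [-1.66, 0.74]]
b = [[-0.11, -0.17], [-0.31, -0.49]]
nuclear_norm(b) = 0.62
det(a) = 0.01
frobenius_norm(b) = 0.61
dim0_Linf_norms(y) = [1.66, 1.35]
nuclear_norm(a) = 0.89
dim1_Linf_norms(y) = [1.63, 1.66]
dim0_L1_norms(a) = [0.41, 1.05]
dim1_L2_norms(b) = [0.2, 0.58]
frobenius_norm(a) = 0.89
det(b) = 0.00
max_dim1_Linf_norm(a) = 0.78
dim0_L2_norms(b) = [0.33, 0.52]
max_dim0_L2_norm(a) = 0.83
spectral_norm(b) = 0.61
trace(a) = -0.68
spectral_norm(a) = 0.89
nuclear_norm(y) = 3.83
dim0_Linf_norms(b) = [0.31, 0.49]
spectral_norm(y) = 2.39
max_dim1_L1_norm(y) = 2.98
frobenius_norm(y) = 2.79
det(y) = 3.45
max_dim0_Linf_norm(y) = 1.66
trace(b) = -0.60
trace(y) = 2.37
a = b @ y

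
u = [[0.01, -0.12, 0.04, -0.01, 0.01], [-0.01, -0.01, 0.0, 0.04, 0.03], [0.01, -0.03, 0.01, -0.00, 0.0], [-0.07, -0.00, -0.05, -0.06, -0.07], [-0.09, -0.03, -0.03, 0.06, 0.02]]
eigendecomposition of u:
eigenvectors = [[0.01+0.26j, 0.01-0.26j, -0.54+0.00j, 0.20+0.30j, 0.20-0.30j],[0.26+0.19j, 0.26-0.19j, (0.3+0j), (-0.06-0.15j), (-0.06+0.15j)],[0.02+0.08j, 0.02-0.08j, (-0.21+0j), (-0.02-0.53j), -0.02+0.53j],[(-0.72+0j), -0.72-0.00j, -0.03+0.00j, 0.49+0.04j, (0.49-0.04j)],[0.09+0.55j, (0.09-0.55j), 0.75+0.00j, (-0.57+0j), -0.57-0.00j]]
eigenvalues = [(-0.05+0.08j), (-0.05-0.08j), (0.08+0j), (-0+0.01j), (-0-0.01j)]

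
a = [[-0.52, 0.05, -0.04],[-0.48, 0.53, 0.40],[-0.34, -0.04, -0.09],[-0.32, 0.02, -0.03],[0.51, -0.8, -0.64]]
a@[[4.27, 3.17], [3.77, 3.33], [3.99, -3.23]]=[[-2.19, -1.35], [1.54, -1.05], [-1.96, -0.92], [-1.41, -0.85], [-3.39, 1.02]]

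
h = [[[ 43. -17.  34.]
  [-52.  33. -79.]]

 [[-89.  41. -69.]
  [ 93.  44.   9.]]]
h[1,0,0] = -89.0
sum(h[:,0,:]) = -57.0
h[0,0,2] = 34.0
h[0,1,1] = 33.0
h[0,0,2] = 34.0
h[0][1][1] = 33.0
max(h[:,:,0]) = 93.0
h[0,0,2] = 34.0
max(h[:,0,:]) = 43.0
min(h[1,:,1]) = 41.0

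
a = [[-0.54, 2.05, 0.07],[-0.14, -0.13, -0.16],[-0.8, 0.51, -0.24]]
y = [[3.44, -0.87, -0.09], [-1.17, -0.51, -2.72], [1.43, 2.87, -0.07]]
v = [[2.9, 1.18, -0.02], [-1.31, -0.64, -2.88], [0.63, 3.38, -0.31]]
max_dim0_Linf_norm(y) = 3.44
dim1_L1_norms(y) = [4.4, 4.4, 4.37]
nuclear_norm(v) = 9.38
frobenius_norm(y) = 5.65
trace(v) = 1.95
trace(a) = -0.91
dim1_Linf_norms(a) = [2.05, 0.16, 0.8]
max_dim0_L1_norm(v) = 5.2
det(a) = 0.12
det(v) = 26.27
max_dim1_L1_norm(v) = 4.83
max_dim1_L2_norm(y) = 3.55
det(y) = 30.67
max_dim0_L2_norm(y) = 3.9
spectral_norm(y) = 4.08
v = a + y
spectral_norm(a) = 2.24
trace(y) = 2.86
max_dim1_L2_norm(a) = 2.12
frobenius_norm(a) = 2.35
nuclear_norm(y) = 9.58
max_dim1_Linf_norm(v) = 3.38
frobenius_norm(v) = 5.67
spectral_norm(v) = 4.38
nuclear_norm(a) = 3.02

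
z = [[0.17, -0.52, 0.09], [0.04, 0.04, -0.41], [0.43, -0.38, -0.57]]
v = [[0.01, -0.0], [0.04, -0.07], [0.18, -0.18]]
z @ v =[[-0.00, 0.02],  [-0.07, 0.07],  [-0.11, 0.13]]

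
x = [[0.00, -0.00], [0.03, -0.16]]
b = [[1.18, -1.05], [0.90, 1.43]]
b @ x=[[-0.03, 0.17], [0.04, -0.23]]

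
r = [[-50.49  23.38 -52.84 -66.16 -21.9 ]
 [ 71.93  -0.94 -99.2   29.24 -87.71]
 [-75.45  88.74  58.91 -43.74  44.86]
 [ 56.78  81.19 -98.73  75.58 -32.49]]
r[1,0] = 71.93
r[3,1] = 81.19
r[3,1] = 81.19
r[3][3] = 75.58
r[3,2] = -98.73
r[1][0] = 71.93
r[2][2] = 58.91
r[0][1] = 23.38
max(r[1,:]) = 71.93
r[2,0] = -75.45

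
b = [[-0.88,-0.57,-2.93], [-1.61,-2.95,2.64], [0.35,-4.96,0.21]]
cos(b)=[[7.05, -12.32, -3.87], [-6.88, 7.42, 4.95], [-4.97, -15.33, 18.62]]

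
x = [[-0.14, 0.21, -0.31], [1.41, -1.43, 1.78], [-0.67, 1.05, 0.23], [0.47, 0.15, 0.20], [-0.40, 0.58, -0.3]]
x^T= [[-0.14, 1.41, -0.67, 0.47, -0.40], [0.21, -1.43, 1.05, 0.15, 0.58], [-0.31, 1.78, 0.23, 0.20, -0.3]]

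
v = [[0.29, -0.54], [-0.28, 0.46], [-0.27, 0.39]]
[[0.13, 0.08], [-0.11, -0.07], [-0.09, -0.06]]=v@[[-0.00,-0.0],  [-0.24,-0.15]]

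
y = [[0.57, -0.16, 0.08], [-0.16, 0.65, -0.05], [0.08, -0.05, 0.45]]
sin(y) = [[0.53, -0.13, 0.07],[-0.13, 0.6, -0.04],[0.07, -0.04, 0.43]]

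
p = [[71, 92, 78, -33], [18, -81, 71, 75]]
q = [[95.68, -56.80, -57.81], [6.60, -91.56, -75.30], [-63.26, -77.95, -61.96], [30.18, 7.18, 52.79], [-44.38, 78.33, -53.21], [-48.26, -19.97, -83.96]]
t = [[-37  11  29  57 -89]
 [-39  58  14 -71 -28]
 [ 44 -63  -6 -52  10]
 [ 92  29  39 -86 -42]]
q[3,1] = 7.18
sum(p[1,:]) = 83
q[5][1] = -19.97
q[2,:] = [-63.26, -77.95, -61.96]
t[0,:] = [-37, 11, 29, 57, -89]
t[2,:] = [44, -63, -6, -52, 10]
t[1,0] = -39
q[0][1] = -56.8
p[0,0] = 71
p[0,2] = 78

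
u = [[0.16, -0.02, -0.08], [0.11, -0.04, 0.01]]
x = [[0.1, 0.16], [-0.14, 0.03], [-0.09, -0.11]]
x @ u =[[0.03, -0.01, -0.01], [-0.02, 0.0, 0.01], [-0.03, 0.01, 0.01]]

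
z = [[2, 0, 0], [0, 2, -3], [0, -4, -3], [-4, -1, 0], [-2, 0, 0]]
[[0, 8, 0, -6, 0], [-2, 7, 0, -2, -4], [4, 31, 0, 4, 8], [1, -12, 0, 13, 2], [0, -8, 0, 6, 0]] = z @ [[0, 4, 0, -3, 0], [-1, -4, 0, -1, -2], [0, -5, 0, 0, 0]]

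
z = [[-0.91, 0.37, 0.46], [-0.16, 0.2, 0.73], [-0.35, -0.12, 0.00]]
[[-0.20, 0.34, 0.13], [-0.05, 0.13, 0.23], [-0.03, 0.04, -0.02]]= z @[[0.15, -0.22, 0.03], [-0.22, 0.34, 0.04], [0.03, 0.04, 0.31]]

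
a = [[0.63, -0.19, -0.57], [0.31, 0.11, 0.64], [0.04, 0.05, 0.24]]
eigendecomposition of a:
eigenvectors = [[-0.76+0.00j, -0.76-0.00j, -0.10+0.00j], [(-0.39+0.5j), -0.39-0.50j, -0.97+0.00j], [(-0.05+0.15j), -0.05-0.15j, 0.22+0.00j]]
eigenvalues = [(0.49+0.24j), (0.49-0.24j), (-0+0j)]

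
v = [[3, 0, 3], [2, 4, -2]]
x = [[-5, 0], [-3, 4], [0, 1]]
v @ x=[[-15, 3], [-22, 14]]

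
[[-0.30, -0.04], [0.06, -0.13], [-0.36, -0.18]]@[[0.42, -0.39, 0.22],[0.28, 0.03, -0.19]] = [[-0.14, 0.12, -0.06],[-0.01, -0.03, 0.04],[-0.20, 0.14, -0.04]]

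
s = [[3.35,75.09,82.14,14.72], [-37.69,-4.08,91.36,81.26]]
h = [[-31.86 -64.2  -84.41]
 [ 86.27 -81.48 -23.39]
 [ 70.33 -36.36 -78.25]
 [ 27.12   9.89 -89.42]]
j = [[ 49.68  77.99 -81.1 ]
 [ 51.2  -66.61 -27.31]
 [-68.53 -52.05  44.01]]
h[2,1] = -36.36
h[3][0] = 27.12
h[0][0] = -31.86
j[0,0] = 49.68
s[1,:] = [-37.69, -4.08, 91.36, 81.26]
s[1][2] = 91.36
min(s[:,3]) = 14.72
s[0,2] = 82.14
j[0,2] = -81.1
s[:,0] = [3.35, -37.69]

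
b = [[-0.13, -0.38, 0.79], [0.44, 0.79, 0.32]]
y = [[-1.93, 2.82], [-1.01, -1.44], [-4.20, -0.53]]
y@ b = [[1.49, 2.96, -0.62], [-0.5, -0.75, -1.26], [0.31, 1.18, -3.49]]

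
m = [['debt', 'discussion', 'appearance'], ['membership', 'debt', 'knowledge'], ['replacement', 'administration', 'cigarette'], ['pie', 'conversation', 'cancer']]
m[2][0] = 'replacement'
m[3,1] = 'conversation'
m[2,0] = 'replacement'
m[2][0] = 'replacement'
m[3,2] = 'cancer'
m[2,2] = 'cigarette'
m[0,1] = 'discussion'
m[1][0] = 'membership'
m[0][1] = 'discussion'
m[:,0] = ['debt', 'membership', 'replacement', 'pie']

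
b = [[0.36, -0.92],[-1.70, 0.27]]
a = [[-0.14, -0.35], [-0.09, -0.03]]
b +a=[[0.22, -1.27], [-1.79, 0.24]]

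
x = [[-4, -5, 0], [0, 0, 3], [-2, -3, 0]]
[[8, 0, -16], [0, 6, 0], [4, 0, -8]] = x@[[-2, 0, 4], [0, 0, 0], [0, 2, 0]]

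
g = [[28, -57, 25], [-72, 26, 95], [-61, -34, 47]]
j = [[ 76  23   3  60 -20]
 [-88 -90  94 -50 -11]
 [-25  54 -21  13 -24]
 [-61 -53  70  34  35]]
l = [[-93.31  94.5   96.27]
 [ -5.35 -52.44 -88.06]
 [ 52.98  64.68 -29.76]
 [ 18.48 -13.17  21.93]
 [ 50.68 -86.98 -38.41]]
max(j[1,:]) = 94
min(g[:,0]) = -72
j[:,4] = [-20, -11, -24, 35]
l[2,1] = 64.68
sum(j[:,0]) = -98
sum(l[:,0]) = 23.48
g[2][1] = -34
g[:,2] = [25, 95, 47]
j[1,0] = -88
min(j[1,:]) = -90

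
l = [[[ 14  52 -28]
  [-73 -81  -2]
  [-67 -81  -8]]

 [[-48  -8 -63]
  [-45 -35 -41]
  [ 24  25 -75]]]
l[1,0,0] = -48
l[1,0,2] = -63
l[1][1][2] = -41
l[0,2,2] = -8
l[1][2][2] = -75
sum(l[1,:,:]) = -266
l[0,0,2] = -28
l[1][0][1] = -8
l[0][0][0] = 14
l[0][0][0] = 14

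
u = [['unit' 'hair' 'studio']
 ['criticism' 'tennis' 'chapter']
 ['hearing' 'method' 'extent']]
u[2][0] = 'hearing'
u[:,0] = ['unit', 'criticism', 'hearing']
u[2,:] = ['hearing', 'method', 'extent']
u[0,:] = ['unit', 'hair', 'studio']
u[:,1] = ['hair', 'tennis', 'method']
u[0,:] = ['unit', 'hair', 'studio']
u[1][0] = 'criticism'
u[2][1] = 'method'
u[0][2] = 'studio'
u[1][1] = 'tennis'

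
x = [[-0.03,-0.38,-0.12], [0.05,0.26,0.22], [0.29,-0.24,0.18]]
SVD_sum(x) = [[0.05, -0.37, -0.1],  [-0.04, 0.29, 0.07],  [0.03, -0.22, -0.06]] + [[-0.05, 0.01, -0.05], [0.12, -0.01, 0.12], [0.25, -0.03, 0.24]] + [[-0.03, -0.01, 0.03], [-0.03, -0.01, 0.03], [0.01, 0.0, -0.01]]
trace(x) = 0.41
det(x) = -0.01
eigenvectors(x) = [[(0.75+0j),(0.19+0.45j),0.19-0.45j], [(0.28+0j),0.04-0.49j,0.04+0.49j], [(-0.6+0j),(0.72+0j),(0.72-0j)]]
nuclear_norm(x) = 1.00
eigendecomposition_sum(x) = [[-0.05-0.00j, (-0.04-0j), 0.01-0.00j], [(-0.02-0j), -0.02-0.00j, 0.01-0.00j], [(0.04+0j), 0.03+0.00j, -0.01+0.00j]] + [[0.01+0.09j, -0.17-0.03j, -0.07+0.10j], [(0.03-0.08j), 0.14+0.11j, 0.11-0.06j], [0.13+0.04j, (-0.14+0.21j), 0.10+0.15j]] + [[0.01-0.09j,(-0.17+0.03j),(-0.07-0.1j)], [0.03+0.08j,(0.14-0.11j),0.11+0.06j], [0.13-0.04j,(-0.14-0.21j),0.10-0.15j]]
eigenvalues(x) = [(-0.08+0j), (0.24+0.34j), (0.24-0.34j)]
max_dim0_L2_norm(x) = 0.52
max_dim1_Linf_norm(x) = 0.38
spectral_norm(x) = 0.54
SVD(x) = [[0.72, 0.19, 0.66], [-0.55, -0.42, 0.72], [0.42, -0.89, -0.20]] @ diag([0.5395838276904233, 0.3965756699097711, 0.062265808679947895]) @ [[0.13, -0.96, -0.25], [-0.72, 0.08, -0.69], [-0.69, -0.27, 0.68]]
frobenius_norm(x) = 0.67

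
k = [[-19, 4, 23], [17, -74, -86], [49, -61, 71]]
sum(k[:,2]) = 8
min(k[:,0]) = -19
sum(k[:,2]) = 8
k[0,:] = [-19, 4, 23]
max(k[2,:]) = 71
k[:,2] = [23, -86, 71]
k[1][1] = -74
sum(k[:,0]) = 47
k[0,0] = -19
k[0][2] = 23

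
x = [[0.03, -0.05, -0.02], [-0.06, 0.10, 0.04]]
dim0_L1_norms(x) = [0.09, 0.15, 0.06]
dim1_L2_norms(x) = [0.06, 0.12]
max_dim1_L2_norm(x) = 0.12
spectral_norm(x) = 0.14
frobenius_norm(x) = 0.14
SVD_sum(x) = [[0.03, -0.05, -0.02], [-0.06, 0.1, 0.04]] + [[0.00, 0.00, -0.0], [0.0, 0.0, -0.0]]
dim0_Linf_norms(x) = [0.06, 0.1, 0.04]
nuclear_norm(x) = 0.14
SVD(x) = [[-0.45, 0.89], [0.89, 0.45]] @ diag([0.13784048752090222, 8.208915710295043e-19]) @ [[-0.49,0.81,0.32], [0.62,0.58,-0.52]]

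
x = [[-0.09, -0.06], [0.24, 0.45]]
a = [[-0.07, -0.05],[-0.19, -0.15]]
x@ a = [[0.02, 0.01], [-0.10, -0.08]]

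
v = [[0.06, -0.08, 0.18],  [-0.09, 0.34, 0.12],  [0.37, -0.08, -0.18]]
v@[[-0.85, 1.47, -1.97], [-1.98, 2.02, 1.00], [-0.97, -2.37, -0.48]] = [[-0.07, -0.5, -0.28], [-0.71, 0.27, 0.46], [0.02, 0.81, -0.72]]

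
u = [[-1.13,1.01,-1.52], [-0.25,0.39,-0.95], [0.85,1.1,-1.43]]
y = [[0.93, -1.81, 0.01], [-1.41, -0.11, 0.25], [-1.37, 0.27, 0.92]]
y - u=[[2.06, -2.82, 1.53],[-1.16, -0.50, 1.2],[-2.22, -0.83, 2.35]]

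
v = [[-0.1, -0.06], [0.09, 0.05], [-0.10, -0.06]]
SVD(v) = [[-0.6, -0.37], [0.53, -0.85], [-0.6, -0.37]] @ diag([0.19440044365881687, 0.0029098978083714924]) @ [[0.86, 0.51], [-0.51, 0.86]]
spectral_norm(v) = 0.19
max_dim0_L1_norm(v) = 0.29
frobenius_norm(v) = 0.19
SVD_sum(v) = [[-0.1, -0.06], [0.09, 0.05], [-0.1, -0.06]] + [[0.00, -0.0], [0.0, -0.00], [0.00, -0.00]]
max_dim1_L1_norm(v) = 0.16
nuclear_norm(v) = 0.20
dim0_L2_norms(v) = [0.17, 0.1]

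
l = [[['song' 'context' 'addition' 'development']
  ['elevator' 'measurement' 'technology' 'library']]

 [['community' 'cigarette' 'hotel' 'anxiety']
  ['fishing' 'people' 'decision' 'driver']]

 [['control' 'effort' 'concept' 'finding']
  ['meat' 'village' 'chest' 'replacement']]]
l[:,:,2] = [['addition', 'technology'], ['hotel', 'decision'], ['concept', 'chest']]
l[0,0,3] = 'development'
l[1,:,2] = ['hotel', 'decision']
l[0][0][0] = 'song'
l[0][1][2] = 'technology'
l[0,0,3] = 'development'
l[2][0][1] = 'effort'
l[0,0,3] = 'development'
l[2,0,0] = 'control'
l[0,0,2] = 'addition'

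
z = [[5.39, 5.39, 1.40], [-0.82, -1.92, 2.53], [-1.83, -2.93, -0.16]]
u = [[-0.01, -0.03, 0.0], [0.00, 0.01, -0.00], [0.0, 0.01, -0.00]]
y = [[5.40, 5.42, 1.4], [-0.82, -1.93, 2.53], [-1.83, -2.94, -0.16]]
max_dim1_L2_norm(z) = 7.75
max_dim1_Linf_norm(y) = 5.42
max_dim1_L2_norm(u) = 0.03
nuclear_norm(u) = 0.04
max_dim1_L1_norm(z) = 12.18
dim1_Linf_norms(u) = [0.03, 0.01, 0.01]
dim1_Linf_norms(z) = [5.39, 2.53, 2.93]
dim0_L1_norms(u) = [0.01, 0.05, 0.0]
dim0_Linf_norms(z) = [5.39, 5.39, 2.53]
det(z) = 14.39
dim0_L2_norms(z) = [5.75, 6.43, 2.9]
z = y + u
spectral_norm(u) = 0.03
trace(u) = 0.00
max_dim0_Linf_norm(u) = 0.03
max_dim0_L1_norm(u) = 0.05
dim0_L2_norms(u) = [0.01, 0.03, 0.0]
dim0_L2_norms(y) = [5.76, 6.46, 2.9]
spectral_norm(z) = 8.60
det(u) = 0.00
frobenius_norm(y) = 9.13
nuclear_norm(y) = 12.12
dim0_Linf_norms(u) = [0.01, 0.03, 0.0]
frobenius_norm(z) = 9.10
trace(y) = 3.31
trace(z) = 3.31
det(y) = 14.46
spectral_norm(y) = 8.63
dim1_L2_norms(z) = [7.75, 3.28, 3.46]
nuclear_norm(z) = 12.08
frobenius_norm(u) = 0.03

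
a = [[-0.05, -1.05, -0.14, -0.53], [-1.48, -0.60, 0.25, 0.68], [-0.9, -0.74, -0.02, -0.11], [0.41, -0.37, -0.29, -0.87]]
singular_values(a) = [2.11, 1.57, 0.3, 0.0]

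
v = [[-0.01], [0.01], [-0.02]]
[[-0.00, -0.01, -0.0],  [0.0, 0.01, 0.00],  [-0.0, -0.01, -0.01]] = v@ [[0.20, 0.72, 0.50]]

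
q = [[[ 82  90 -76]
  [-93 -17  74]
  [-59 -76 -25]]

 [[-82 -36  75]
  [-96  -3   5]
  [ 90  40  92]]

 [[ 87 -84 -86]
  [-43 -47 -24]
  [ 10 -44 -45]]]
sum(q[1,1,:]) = -94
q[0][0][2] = -76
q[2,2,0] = 10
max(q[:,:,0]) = 90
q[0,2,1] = -76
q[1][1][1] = -3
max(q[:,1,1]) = -3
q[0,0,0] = 82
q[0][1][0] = -93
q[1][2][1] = 40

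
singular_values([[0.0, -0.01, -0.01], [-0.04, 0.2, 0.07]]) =[0.22, 0.01]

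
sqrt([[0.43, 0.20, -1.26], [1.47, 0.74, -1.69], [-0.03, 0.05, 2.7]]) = [[(0.39+0.03j), 0.20-0.01j, (-0.58+0.01j)], [(1.33-0.06j), (0.7+0.02j), (-0.39-0.02j)], [(-0.03+0j), (0.02-0j), (1.64+0j)]]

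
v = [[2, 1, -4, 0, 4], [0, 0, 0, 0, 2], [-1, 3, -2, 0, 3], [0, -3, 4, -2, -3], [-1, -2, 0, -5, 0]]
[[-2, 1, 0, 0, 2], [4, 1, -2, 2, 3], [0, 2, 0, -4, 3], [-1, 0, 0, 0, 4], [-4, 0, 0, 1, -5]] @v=[[-6, -6, 8, -10, -6], [7, -14, -4, -19, 6], [-3, 6, -16, -7, 16], [-6, -9, 4, -20, -4], [-3, 3, 20, 23, -19]]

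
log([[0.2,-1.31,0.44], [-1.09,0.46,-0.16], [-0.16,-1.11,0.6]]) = [[-0.08+1.84j, (-0.47+1.64j), (0.27-0.41j)], [0.04+1.92j, 0.17+1.71j, -0.54-0.43j], [(1.18+1.82j), -0.22+1.62j, -1.27-0.41j]]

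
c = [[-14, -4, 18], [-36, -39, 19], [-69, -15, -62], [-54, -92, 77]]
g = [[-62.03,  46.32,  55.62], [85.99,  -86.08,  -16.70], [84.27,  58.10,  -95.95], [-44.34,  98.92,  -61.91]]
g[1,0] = 85.99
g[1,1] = -86.08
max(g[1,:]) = 85.99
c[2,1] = -15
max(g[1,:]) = 85.99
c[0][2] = 18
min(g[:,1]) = -86.08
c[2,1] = -15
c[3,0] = -54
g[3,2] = -61.91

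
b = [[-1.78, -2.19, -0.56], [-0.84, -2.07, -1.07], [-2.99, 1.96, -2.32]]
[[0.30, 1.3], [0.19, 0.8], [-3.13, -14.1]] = b @ [[0.26, 1.19], [-0.5, -2.24], [0.59, 2.65]]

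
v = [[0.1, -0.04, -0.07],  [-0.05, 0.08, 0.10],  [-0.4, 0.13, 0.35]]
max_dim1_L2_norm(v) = 0.55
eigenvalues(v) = [(0.47+0j), (0.03+0.02j), (0.03-0.02j)]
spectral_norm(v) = 0.57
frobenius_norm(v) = 0.58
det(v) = 0.00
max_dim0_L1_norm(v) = 0.55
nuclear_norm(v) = 0.66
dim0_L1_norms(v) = [0.55, 0.25, 0.52]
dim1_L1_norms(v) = [0.21, 0.23, 0.88]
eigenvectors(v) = [[(0.2+0j), (0.09-0.28j), 0.09+0.28j], [-0.27+0.00j, (-0.78+0j), (-0.78-0j)], [(-0.94+0j), (0.45-0.31j), (0.45+0.31j)]]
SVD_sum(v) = [[0.09, -0.03, -0.08],[-0.09, 0.03, 0.08],[-0.39, 0.14, 0.35]] + [[0.00, 0.00, 0.0], [0.04, 0.05, 0.02], [-0.01, -0.01, -0.0]] + [[0.01, -0.01, 0.01], [-0.0, 0.00, -0.00], [0.00, -0.0, 0.0]]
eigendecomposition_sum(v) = [[0.08+0.00j, -0.03+0.00j, (-0.08+0j)], [(-0.11+0j), (0.04+0j), 0.10+0.00j], [(-0.39+0j), (0.15+0j), 0.35+0.00j]] + [[0.01+0.01j, (-0+0.01j), 0j], [(0.03-0.03j), 0.02+0.00j, -0.01j], [(-0+0.03j), (-0.01+0.01j), 0j]] + [[0.01-0.01j,(-0-0.01j),0.00-0.00j], [0.03+0.03j,(0.02-0j),0.00+0.01j], [(-0-0.03j),(-0.01-0.01j),-0j]]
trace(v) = 0.53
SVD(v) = [[-0.22, -0.06, 0.97], [0.21, -0.98, -0.01], [0.95, 0.20, 0.23]] @ diag([0.5745654809147251, 0.06644551663976976, 0.016109049000626055]) @ [[-0.72,  0.26,  0.64], [-0.57,  -0.74,  -0.34], [0.39,  -0.61,  0.69]]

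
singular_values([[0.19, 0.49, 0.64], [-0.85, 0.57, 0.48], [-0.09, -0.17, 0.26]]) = [1.23, 0.68, 0.31]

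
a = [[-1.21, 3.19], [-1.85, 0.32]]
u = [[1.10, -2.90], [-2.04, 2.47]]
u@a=[[4.03, 2.58], [-2.1, -5.72]]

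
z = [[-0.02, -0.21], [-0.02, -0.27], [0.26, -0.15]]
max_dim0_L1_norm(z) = 0.63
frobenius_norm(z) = 0.46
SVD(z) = [[-0.49, 0.37], [-0.64, 0.46], [-0.59, -0.81]] @ diag([0.3874041967534494, 0.24045371350389813]) @ [[-0.34,0.94], [-0.94,-0.34]]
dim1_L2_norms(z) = [0.21, 0.27, 0.3]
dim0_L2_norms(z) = [0.26, 0.37]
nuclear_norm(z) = 0.63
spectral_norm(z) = 0.39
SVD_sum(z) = [[0.06, -0.18], [0.08, -0.23], [0.08, -0.22]] + [[-0.08,-0.03], [-0.10,-0.04], [0.18,0.07]]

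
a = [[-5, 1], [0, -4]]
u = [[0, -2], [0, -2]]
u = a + [[5, -3], [0, 2]]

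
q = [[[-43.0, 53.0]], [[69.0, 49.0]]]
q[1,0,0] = 69.0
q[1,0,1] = 49.0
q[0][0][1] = 53.0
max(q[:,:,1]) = 53.0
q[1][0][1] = 49.0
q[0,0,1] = 53.0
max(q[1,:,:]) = 69.0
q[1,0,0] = 69.0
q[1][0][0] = 69.0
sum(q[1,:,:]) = 118.0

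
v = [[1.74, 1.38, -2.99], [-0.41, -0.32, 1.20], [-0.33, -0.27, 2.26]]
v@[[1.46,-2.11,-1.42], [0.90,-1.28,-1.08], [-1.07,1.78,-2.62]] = [[6.98, -10.76, 3.87],[-2.17, 3.41, -2.22],[-3.14, 5.06, -5.16]]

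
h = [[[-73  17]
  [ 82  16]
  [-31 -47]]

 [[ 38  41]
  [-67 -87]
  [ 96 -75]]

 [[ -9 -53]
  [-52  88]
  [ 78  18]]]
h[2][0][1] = -53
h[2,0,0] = -9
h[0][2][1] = -47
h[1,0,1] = 41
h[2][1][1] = 88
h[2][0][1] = -53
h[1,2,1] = -75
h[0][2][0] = -31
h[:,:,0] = [[-73, 82, -31], [38, -67, 96], [-9, -52, 78]]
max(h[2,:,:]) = 88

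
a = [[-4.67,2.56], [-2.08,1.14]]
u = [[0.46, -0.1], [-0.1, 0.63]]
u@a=[[-1.94,  1.06], [-0.84,  0.46]]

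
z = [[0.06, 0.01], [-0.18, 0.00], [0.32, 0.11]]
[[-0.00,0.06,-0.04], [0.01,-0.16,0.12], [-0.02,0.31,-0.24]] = z @ [[-0.06, 0.87, -0.65], [-0.03, 0.29, -0.32]]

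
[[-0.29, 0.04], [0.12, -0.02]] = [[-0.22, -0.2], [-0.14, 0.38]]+[[-0.07, 0.24], [0.26, -0.4]]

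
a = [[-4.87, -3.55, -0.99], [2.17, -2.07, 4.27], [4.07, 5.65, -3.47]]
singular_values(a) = [9.43, 6.0, 0.47]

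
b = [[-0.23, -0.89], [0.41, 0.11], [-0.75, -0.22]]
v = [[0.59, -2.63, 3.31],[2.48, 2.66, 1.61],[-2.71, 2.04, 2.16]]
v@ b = [[-3.7,  -1.54], [-0.69,  -2.27], [-0.16,  2.16]]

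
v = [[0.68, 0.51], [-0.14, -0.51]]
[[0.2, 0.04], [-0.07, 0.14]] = v @ [[0.24, 0.34], [0.08, -0.37]]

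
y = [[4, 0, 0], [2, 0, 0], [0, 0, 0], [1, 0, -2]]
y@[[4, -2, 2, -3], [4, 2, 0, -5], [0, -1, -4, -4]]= [[16, -8, 8, -12], [8, -4, 4, -6], [0, 0, 0, 0], [4, 0, 10, 5]]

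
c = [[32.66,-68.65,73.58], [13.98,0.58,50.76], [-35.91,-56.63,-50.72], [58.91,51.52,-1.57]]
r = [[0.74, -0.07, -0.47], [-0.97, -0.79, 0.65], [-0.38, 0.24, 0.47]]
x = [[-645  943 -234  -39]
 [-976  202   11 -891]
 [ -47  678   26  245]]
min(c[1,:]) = 0.58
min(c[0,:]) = -68.65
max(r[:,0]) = 0.745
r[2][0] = -0.38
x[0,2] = -234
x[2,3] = 245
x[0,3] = -39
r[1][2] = 0.647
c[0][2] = 73.58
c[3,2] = -1.57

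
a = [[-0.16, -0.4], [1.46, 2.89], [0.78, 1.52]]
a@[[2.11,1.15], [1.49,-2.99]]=[[-0.93, 1.01], [7.39, -6.96], [3.91, -3.65]]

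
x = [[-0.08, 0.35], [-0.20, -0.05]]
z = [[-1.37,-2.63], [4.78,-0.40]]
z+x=[[-1.45,-2.28], [4.58,-0.45]]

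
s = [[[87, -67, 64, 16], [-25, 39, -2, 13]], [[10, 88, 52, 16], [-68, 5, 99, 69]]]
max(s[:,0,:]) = 88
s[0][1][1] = 39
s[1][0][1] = 88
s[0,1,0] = -25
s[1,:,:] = [[10, 88, 52, 16], [-68, 5, 99, 69]]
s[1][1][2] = 99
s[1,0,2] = 52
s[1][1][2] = 99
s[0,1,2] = -2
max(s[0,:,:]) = 87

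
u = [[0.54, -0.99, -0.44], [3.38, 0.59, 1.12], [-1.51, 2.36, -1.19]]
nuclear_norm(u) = 7.39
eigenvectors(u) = [[(-0.01+0j), (-0.01+0.48j), -0.01-0.48j], [(0.38+0j), (0.64+0j), (0.64-0j)], [(-0.92+0j), (0.3-0.53j), 0.30+0.53j]]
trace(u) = -0.06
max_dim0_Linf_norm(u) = 3.38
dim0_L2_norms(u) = [3.74, 2.63, 1.69]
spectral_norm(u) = 4.10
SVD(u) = [[-0.14, 0.31, 0.94], [-0.80, -0.59, 0.08], [0.58, -0.74, 0.33]] @ diag([4.101924743707961, 2.515711483965634, 0.7767941338603169]) @ [[-0.89, 0.25, -0.37], [-0.29, -0.96, 0.03], [0.35, -0.14, -0.93]]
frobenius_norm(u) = 4.87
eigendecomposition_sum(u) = [[-0.02+0.00j, (0.01-0j), -0.02+0.00j], [(0.85-0j), -0.34+0.00j, 0.76-0.00j], [-2.03+0.00j, 0.82-0.00j, -1.82+0.00j]] + [[(0.28+0.95j), (-0.5+0.34j), (-0.21+0.13j)], [1.27-0.40j, (0.47+0.66j), (0.18+0.28j)], [(0.26-1.24j), (0.77-0.08j), (0.32-0.02j)]] + [[(0.28-0.95j),(-0.5-0.34j),(-0.21-0.13j)],  [1.27+0.40j,(0.47-0.66j),0.18-0.28j],  [(0.26+1.24j),(0.77+0.08j),0.32+0.02j]]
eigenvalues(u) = [(-2.19+0j), (1.06+1.59j), (1.06-1.59j)]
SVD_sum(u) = [[0.51, -0.14, 0.21], [2.93, -0.83, 1.22], [-2.13, 0.61, -0.89]] + [[-0.22,-0.75,0.03], [0.43,1.43,-0.05], [0.53,1.79,-0.06]] + [[0.25, -0.10, -0.68], [0.02, -0.01, -0.06], [0.09, -0.03, -0.24]]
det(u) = -8.02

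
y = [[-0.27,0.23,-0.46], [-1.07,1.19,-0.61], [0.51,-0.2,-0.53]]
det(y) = 0.18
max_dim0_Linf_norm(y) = 1.19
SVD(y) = [[-0.27, -0.38, 0.88], [-0.95, -0.04, -0.31], [0.16, -0.92, -0.35]] @ diag([1.8029682838434675, 0.7637681377886798, 0.13214991166608328]) @ [[0.65, -0.68, 0.34],[-0.42, 0.06, 0.91],[-0.63, -0.73, -0.25]]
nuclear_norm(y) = 2.70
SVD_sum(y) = [[-0.32,0.33,-0.17], [-1.11,1.16,-0.59], [0.18,-0.19,0.1]] + [[0.12, -0.02, -0.26],  [0.01, -0.00, -0.03],  [0.3, -0.04, -0.64]] + [[-0.07, -0.09, -0.03], [0.03, 0.03, 0.01], [0.03, 0.03, 0.01]]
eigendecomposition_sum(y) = [[-0.22+0.00j, (0.25+0j), -0.03+0.00j],[-1.08+0.00j, 1.22+0.00j, (-0.16+0j)],[0.07-0.00j, -0.08+0.00j, 0.01+0.00j]] + [[(-0.03+0.35j),-0.01-0.08j,(-0.21-0.22j)], [0.01+0.34j,(-0.02-0.08j),(-0.22-0.19j)], [0.22+0.22j,(-0.06-0.04j),-0.27+0.02j]] + [[(-0.03-0.35j), (-0.01+0.08j), (-0.21+0.22j)], [0.01-0.34j, (-0.02+0.08j), -0.22+0.19j], [0.22-0.22j, -0.06+0.04j, (-0.27-0.02j)]]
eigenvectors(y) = [[(-0.2+0j), (0.61+0j), 0.61-0.00j],  [-0.98+0.00j, 0.58-0.05j, 0.58+0.05j],  [(0.06+0j), (0.35-0.41j), 0.35+0.41j]]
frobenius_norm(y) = 1.96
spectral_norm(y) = 1.80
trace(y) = 0.39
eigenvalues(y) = [(1.01+0j), (-0.31+0.29j), (-0.31-0.29j)]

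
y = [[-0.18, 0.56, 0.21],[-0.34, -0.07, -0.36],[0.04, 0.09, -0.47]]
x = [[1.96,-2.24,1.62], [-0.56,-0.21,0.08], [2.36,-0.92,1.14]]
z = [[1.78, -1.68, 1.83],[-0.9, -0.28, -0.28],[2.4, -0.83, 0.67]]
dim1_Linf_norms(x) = [2.24, 0.56, 2.36]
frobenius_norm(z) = 4.15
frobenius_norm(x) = 4.42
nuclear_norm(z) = 5.56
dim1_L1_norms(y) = [0.95, 0.77, 0.6]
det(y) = -0.12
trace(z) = 2.17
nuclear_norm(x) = 5.48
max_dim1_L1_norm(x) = 5.82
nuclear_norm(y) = 1.54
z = x + y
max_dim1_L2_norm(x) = 3.39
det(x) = -0.54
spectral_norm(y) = 0.68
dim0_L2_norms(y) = [0.39, 0.57, 0.63]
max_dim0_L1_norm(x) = 4.88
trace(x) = 2.89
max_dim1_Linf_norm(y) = 0.56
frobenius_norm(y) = 0.93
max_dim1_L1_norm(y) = 0.95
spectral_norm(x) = 4.29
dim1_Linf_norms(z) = [1.83, 0.9, 2.4]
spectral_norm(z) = 3.95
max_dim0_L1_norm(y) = 1.04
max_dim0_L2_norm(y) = 0.63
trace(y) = -0.72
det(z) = 1.97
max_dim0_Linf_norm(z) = 2.4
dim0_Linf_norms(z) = [2.4, 1.68, 1.83]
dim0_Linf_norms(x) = [2.36, 2.24, 1.62]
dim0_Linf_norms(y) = [0.34, 0.56, 0.47]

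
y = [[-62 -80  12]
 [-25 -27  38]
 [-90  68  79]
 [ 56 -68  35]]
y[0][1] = -80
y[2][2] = 79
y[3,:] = [56, -68, 35]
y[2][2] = 79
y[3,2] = 35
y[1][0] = -25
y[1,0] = -25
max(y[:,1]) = 68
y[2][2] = 79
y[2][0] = -90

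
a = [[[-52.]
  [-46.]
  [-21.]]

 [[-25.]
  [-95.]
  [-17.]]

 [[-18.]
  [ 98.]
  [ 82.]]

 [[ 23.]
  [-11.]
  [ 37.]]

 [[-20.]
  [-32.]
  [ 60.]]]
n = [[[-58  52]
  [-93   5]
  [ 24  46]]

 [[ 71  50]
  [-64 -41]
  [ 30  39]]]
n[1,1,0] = -64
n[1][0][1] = 50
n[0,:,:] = [[-58, 52], [-93, 5], [24, 46]]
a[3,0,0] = 23.0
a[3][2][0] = 37.0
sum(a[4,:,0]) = 8.0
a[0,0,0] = -52.0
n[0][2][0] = 24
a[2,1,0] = 98.0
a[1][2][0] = -17.0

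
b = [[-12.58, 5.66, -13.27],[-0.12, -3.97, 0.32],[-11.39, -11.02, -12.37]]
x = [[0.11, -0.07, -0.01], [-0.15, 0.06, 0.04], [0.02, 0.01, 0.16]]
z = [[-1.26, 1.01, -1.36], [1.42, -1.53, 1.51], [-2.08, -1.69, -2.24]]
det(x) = -0.00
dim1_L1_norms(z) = [3.63, 4.46, 6.01]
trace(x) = 0.33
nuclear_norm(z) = 6.64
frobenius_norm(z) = 4.83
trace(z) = -5.03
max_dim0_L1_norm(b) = 25.96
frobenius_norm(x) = 0.27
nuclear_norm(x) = 0.39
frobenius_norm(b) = 28.04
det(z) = 0.10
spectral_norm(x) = 0.21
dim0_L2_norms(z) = [2.82, 2.49, 3.02]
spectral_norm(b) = 25.13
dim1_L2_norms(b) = [19.14, 3.98, 20.1]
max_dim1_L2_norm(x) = 0.17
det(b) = -108.68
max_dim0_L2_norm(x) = 0.19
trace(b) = -28.92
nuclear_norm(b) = 37.92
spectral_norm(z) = 4.13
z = x @ b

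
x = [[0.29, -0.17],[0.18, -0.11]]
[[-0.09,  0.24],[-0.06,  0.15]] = x @ [[0.2, 0.97], [0.88, 0.24]]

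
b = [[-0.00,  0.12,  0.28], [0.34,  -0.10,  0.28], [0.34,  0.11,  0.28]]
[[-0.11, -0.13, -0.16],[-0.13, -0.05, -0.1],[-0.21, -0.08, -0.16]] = b@[[-0.32, 0.15, 0.0],[-0.41, -0.13, -0.28],[-0.21, -0.41, -0.46]]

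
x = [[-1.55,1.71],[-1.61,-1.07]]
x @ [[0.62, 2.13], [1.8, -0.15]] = [[2.12,-3.56],[-2.92,-3.27]]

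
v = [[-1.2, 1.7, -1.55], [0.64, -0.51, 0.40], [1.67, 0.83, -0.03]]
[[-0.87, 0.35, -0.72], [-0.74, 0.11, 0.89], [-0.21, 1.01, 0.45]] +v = [[-2.07,  2.05,  -2.27], [-0.10,  -0.4,  1.29], [1.46,  1.84,  0.42]]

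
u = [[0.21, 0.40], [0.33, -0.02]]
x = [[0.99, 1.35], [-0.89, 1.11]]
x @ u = [[0.65, 0.37], [0.18, -0.38]]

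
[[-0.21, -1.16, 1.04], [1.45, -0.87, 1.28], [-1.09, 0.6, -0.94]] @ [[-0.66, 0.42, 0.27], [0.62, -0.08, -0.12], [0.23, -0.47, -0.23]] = [[-0.34,-0.48,-0.16], [-1.2,0.08,0.2], [0.88,-0.06,-0.15]]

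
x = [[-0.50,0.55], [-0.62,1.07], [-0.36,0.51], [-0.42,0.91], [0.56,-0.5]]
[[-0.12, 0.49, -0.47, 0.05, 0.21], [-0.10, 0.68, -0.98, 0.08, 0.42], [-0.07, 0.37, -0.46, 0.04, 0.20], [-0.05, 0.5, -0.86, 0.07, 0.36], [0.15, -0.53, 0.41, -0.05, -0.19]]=x @[[0.37, -0.77, -0.19, -0.05, 0.02], [0.12, 0.19, -1.03, 0.05, 0.40]]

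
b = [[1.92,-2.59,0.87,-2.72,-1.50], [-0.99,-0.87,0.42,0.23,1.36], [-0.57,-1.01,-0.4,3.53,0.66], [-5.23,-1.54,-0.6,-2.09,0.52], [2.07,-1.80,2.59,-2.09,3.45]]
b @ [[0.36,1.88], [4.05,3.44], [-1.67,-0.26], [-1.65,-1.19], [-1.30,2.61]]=[[-4.81, -6.2], [-6.73, -1.69], [-10.31, -6.92], [-4.35, -11.13], [-11.91, 8.52]]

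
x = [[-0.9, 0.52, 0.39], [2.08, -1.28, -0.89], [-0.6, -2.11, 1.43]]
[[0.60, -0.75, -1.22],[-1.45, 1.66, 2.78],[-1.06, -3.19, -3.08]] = x @ [[-0.08, 0.92, 1.11], [0.76, 0.73, 0.4], [0.35, -0.77, -1.10]]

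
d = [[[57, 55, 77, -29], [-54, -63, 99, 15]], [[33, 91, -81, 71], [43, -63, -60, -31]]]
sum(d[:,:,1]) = 20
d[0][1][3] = 15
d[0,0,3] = -29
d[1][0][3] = 71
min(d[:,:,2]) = -81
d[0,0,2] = 77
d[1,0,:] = [33, 91, -81, 71]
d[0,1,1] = -63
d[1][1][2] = -60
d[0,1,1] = -63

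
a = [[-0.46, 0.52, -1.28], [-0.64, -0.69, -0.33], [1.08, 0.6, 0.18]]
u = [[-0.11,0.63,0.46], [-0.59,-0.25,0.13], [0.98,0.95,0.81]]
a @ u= [[-1.51,-1.64,-1.18], [0.15,-0.54,-0.65], [-0.30,0.70,0.72]]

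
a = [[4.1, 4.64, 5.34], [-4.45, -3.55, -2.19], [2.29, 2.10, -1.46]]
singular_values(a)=[10.21, 3.37, 0.58]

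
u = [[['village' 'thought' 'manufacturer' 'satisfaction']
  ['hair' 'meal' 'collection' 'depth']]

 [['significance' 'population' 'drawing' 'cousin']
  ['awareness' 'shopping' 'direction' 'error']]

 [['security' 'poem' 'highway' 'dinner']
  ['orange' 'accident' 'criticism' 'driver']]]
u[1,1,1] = 'shopping'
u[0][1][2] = 'collection'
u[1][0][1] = 'population'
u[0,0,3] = 'satisfaction'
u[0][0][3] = 'satisfaction'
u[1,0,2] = 'drawing'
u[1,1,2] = 'direction'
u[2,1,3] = 'driver'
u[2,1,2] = 'criticism'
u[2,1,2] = 'criticism'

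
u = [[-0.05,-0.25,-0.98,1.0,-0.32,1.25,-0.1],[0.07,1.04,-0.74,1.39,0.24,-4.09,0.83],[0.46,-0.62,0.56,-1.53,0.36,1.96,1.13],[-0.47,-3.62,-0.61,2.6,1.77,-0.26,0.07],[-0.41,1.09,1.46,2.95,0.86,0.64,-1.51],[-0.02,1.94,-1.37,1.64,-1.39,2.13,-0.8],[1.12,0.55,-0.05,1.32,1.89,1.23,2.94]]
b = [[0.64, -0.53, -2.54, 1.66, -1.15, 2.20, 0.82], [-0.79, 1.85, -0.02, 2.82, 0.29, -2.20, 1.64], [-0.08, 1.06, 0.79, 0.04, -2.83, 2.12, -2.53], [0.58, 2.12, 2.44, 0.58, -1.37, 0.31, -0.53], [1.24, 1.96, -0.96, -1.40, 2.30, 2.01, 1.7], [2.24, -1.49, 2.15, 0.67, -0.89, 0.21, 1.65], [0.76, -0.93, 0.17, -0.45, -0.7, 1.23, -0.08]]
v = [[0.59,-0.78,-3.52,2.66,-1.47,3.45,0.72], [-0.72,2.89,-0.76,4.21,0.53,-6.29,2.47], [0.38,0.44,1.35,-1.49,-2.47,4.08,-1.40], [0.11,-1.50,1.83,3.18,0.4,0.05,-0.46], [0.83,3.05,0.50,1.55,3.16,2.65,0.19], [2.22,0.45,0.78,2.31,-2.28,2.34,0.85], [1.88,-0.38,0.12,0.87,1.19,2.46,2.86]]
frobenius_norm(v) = 15.02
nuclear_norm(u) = 22.50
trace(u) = 10.08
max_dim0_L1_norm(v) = 21.32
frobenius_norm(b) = 10.51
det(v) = -13789.54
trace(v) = 16.37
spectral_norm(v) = 10.06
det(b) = 1.38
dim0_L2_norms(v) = [3.19, 4.59, 4.36, 6.75, 5.03, 9.31, 4.21]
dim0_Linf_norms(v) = [2.22, 3.05, 3.52, 4.21, 3.16, 6.29, 2.86]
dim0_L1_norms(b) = [6.33, 9.94, 9.07, 7.62, 9.53, 10.28, 8.95]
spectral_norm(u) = 5.54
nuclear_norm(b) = 23.38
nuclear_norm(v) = 34.41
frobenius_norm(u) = 10.25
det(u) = -0.05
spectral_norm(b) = 5.74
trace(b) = 6.29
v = b + u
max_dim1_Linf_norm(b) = 2.83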